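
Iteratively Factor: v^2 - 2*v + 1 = (v - 1)*(v - 1)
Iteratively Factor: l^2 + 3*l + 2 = (l + 2)*(l + 1)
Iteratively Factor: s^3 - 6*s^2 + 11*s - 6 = (s - 2)*(s^2 - 4*s + 3) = (s - 2)*(s - 1)*(s - 3)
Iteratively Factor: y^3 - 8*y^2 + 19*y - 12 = (y - 1)*(y^2 - 7*y + 12) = (y - 3)*(y - 1)*(y - 4)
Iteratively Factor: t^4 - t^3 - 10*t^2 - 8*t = (t + 2)*(t^3 - 3*t^2 - 4*t) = (t - 4)*(t + 2)*(t^2 + t) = (t - 4)*(t + 1)*(t + 2)*(t)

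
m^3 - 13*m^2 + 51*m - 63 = (m - 7)*(m - 3)^2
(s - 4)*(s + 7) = s^2 + 3*s - 28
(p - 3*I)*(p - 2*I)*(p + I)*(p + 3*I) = p^4 - I*p^3 + 11*p^2 - 9*I*p + 18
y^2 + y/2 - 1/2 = (y - 1/2)*(y + 1)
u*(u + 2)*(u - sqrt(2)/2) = u^3 - sqrt(2)*u^2/2 + 2*u^2 - sqrt(2)*u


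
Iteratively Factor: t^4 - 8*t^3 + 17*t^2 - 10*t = (t - 5)*(t^3 - 3*t^2 + 2*t) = (t - 5)*(t - 2)*(t^2 - t) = (t - 5)*(t - 2)*(t - 1)*(t)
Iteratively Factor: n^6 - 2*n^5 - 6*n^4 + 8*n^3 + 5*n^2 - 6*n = (n + 2)*(n^5 - 4*n^4 + 2*n^3 + 4*n^2 - 3*n) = (n - 3)*(n + 2)*(n^4 - n^3 - n^2 + n) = n*(n - 3)*(n + 2)*(n^3 - n^2 - n + 1) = n*(n - 3)*(n - 1)*(n + 2)*(n^2 - 1) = n*(n - 3)*(n - 1)^2*(n + 2)*(n + 1)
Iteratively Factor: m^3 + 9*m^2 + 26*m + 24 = (m + 3)*(m^2 + 6*m + 8) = (m + 3)*(m + 4)*(m + 2)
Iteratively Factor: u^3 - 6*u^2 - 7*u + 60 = (u - 5)*(u^2 - u - 12) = (u - 5)*(u + 3)*(u - 4)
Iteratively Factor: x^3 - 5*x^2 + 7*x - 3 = (x - 3)*(x^2 - 2*x + 1) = (x - 3)*(x - 1)*(x - 1)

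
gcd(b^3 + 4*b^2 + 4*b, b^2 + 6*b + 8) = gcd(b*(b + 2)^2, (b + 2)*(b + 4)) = b + 2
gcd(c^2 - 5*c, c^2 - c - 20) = c - 5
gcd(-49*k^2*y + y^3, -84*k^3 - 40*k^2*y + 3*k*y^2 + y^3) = 7*k + y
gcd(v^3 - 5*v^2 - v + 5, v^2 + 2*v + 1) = v + 1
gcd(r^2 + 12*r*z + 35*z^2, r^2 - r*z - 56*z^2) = r + 7*z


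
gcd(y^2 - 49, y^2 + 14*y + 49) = y + 7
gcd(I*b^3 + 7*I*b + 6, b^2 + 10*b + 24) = 1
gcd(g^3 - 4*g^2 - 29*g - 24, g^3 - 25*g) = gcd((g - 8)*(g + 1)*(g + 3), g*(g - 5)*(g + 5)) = 1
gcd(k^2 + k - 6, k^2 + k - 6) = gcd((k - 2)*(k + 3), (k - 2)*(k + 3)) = k^2 + k - 6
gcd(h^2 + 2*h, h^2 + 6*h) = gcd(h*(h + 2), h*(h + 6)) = h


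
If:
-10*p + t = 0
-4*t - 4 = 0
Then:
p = -1/10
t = -1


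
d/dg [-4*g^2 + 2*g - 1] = 2 - 8*g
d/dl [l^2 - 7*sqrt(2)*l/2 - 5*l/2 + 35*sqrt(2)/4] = 2*l - 7*sqrt(2)/2 - 5/2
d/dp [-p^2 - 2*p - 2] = -2*p - 2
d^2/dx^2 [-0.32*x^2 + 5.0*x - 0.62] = -0.640000000000000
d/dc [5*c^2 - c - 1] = 10*c - 1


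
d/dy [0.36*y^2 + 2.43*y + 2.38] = 0.72*y + 2.43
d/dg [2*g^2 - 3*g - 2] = 4*g - 3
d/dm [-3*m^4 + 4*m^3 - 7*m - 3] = -12*m^3 + 12*m^2 - 7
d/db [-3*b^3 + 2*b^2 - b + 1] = -9*b^2 + 4*b - 1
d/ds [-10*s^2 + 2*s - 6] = 2 - 20*s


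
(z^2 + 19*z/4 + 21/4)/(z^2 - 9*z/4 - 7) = (z + 3)/(z - 4)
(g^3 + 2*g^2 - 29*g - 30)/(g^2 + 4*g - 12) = (g^2 - 4*g - 5)/(g - 2)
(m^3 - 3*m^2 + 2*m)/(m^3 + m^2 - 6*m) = (m - 1)/(m + 3)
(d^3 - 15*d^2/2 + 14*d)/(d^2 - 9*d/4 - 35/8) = 4*d*(d - 4)/(4*d + 5)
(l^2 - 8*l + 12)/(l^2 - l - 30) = (l - 2)/(l + 5)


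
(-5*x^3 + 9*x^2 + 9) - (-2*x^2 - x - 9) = -5*x^3 + 11*x^2 + x + 18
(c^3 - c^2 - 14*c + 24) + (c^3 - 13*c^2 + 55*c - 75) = 2*c^3 - 14*c^2 + 41*c - 51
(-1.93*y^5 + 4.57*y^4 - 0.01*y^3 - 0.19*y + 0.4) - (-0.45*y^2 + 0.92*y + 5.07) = -1.93*y^5 + 4.57*y^4 - 0.01*y^3 + 0.45*y^2 - 1.11*y - 4.67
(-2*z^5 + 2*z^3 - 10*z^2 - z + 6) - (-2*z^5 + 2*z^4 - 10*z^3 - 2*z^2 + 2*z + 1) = -2*z^4 + 12*z^3 - 8*z^2 - 3*z + 5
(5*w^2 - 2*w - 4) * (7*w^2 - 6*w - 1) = 35*w^4 - 44*w^3 - 21*w^2 + 26*w + 4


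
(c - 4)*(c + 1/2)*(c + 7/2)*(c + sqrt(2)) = c^4 + sqrt(2)*c^3 - 57*c^2/4 - 57*sqrt(2)*c/4 - 7*c - 7*sqrt(2)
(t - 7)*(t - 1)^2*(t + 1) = t^4 - 8*t^3 + 6*t^2 + 8*t - 7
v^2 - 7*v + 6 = (v - 6)*(v - 1)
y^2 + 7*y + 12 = (y + 3)*(y + 4)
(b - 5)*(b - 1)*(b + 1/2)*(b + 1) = b^4 - 9*b^3/2 - 7*b^2/2 + 9*b/2 + 5/2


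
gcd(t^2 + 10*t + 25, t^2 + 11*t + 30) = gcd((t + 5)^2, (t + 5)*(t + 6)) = t + 5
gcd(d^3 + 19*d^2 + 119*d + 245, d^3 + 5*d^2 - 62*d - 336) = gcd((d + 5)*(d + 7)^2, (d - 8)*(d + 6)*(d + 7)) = d + 7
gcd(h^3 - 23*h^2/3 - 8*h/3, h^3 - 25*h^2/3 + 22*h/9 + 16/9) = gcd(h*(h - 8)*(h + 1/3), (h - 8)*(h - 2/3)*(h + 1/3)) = h^2 - 23*h/3 - 8/3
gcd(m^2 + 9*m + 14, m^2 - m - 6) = m + 2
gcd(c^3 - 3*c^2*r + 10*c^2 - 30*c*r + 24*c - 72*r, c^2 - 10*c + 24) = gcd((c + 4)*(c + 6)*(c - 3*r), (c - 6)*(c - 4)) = 1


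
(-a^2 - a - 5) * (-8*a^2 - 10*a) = 8*a^4 + 18*a^3 + 50*a^2 + 50*a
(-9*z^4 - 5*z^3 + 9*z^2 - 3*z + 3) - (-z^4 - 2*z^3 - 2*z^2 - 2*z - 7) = -8*z^4 - 3*z^3 + 11*z^2 - z + 10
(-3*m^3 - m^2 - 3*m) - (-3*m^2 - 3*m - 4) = -3*m^3 + 2*m^2 + 4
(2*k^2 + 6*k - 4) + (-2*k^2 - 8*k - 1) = -2*k - 5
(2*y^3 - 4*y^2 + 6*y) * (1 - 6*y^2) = -12*y^5 + 24*y^4 - 34*y^3 - 4*y^2 + 6*y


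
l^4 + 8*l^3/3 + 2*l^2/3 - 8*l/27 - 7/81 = (l - 1/3)*(l + 1/3)^2*(l + 7/3)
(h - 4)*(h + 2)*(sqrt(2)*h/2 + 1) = sqrt(2)*h^3/2 - sqrt(2)*h^2 + h^2 - 4*sqrt(2)*h - 2*h - 8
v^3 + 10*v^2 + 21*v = v*(v + 3)*(v + 7)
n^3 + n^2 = n^2*(n + 1)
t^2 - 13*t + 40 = (t - 8)*(t - 5)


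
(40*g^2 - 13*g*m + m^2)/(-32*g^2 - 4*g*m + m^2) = (-5*g + m)/(4*g + m)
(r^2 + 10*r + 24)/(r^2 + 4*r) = (r + 6)/r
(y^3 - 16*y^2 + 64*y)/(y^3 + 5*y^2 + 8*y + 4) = y*(y^2 - 16*y + 64)/(y^3 + 5*y^2 + 8*y + 4)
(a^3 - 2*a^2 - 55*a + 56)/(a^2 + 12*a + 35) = (a^2 - 9*a + 8)/(a + 5)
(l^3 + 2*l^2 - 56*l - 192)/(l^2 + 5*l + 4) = (l^2 - 2*l - 48)/(l + 1)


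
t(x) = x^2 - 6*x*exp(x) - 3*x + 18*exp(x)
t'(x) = -6*x*exp(x) + 2*x + 12*exp(x) - 3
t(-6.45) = 61.04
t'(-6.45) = -15.82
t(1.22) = 34.00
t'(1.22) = 15.29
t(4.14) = -424.85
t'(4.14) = -801.11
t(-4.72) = 36.85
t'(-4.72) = -12.08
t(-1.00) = 12.83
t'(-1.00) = 1.62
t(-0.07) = 17.39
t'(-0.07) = 8.44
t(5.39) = -3130.49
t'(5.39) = -4450.82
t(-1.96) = 13.91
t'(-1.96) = -3.57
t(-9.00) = 108.01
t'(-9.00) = -20.99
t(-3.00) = 19.79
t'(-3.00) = -7.51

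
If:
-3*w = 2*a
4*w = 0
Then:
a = 0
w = 0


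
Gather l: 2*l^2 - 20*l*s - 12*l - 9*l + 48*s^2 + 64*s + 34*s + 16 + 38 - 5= 2*l^2 + l*(-20*s - 21) + 48*s^2 + 98*s + 49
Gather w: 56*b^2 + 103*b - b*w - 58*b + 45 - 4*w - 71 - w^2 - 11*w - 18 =56*b^2 + 45*b - w^2 + w*(-b - 15) - 44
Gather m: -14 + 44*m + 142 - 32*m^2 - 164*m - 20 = -32*m^2 - 120*m + 108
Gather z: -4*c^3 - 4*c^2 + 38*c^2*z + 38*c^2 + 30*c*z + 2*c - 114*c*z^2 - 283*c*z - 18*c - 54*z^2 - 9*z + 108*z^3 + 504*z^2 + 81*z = -4*c^3 + 34*c^2 - 16*c + 108*z^3 + z^2*(450 - 114*c) + z*(38*c^2 - 253*c + 72)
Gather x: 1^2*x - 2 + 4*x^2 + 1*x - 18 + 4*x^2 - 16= 8*x^2 + 2*x - 36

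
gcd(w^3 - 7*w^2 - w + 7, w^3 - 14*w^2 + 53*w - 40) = w - 1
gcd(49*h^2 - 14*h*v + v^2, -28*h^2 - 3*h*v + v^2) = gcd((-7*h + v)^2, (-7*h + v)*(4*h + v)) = -7*h + v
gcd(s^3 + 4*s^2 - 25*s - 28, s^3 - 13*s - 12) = s^2 - 3*s - 4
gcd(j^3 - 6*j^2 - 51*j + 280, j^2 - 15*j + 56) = j - 8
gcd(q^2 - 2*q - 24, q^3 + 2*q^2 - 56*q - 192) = q + 4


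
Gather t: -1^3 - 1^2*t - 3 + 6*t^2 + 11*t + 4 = 6*t^2 + 10*t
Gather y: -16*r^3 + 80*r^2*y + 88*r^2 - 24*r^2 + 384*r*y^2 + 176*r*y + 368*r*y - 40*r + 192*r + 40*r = -16*r^3 + 64*r^2 + 384*r*y^2 + 192*r + y*(80*r^2 + 544*r)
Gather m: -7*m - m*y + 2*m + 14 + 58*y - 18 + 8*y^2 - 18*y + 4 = m*(-y - 5) + 8*y^2 + 40*y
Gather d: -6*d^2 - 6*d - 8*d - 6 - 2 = -6*d^2 - 14*d - 8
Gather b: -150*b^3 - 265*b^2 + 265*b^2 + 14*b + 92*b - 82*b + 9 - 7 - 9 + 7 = -150*b^3 + 24*b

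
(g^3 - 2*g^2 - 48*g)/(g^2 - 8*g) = g + 6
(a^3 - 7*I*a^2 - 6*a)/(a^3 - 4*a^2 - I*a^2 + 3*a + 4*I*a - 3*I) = a*(a - 6*I)/(a^2 - 4*a + 3)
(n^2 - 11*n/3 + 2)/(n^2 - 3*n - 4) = (-n^2 + 11*n/3 - 2)/(-n^2 + 3*n + 4)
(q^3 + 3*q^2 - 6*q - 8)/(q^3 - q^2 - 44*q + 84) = (q^2 + 5*q + 4)/(q^2 + q - 42)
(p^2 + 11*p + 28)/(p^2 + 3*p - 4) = (p + 7)/(p - 1)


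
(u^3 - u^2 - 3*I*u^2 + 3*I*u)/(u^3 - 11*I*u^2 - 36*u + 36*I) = u*(u - 1)/(u^2 - 8*I*u - 12)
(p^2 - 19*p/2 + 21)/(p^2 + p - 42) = (p - 7/2)/(p + 7)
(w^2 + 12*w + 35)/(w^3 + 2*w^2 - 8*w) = (w^2 + 12*w + 35)/(w*(w^2 + 2*w - 8))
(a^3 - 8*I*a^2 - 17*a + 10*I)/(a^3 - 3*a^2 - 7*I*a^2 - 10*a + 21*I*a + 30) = (a - I)/(a - 3)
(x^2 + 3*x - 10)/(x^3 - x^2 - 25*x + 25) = (x - 2)/(x^2 - 6*x + 5)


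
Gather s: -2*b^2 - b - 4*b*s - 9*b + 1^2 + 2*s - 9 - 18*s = -2*b^2 - 10*b + s*(-4*b - 16) - 8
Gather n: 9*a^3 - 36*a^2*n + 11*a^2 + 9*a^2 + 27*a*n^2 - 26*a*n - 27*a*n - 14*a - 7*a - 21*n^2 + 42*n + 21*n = 9*a^3 + 20*a^2 - 21*a + n^2*(27*a - 21) + n*(-36*a^2 - 53*a + 63)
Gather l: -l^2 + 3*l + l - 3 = -l^2 + 4*l - 3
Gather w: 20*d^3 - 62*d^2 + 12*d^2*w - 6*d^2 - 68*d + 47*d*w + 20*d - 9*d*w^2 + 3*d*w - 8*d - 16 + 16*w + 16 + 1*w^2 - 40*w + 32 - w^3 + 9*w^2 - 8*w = 20*d^3 - 68*d^2 - 56*d - w^3 + w^2*(10 - 9*d) + w*(12*d^2 + 50*d - 32) + 32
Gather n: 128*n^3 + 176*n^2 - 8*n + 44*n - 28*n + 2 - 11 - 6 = 128*n^3 + 176*n^2 + 8*n - 15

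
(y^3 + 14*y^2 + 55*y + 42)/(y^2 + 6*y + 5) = (y^2 + 13*y + 42)/(y + 5)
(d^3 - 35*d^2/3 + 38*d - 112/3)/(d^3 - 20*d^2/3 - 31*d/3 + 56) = (d - 2)/(d + 3)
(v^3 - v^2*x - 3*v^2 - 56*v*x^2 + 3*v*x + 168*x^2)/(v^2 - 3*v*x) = (v^3 - v^2*x - 3*v^2 - 56*v*x^2 + 3*v*x + 168*x^2)/(v*(v - 3*x))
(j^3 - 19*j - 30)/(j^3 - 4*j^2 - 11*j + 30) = (j + 2)/(j - 2)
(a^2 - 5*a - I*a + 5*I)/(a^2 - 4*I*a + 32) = (a^2 - 5*a - I*a + 5*I)/(a^2 - 4*I*a + 32)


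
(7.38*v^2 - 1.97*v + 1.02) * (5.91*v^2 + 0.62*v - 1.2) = 43.6158*v^4 - 7.0671*v^3 - 4.0492*v^2 + 2.9964*v - 1.224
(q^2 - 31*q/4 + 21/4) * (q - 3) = q^3 - 43*q^2/4 + 57*q/2 - 63/4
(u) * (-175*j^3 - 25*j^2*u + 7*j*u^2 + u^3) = -175*j^3*u - 25*j^2*u^2 + 7*j*u^3 + u^4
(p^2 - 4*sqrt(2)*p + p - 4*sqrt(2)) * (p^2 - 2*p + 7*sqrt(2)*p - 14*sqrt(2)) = p^4 - p^3 + 3*sqrt(2)*p^3 - 58*p^2 - 3*sqrt(2)*p^2 - 6*sqrt(2)*p + 56*p + 112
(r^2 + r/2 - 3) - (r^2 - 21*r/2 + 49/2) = 11*r - 55/2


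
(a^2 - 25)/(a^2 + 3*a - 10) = (a - 5)/(a - 2)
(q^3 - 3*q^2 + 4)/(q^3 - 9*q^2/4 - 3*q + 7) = 4*(q + 1)/(4*q + 7)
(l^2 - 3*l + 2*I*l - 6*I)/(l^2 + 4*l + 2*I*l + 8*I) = (l - 3)/(l + 4)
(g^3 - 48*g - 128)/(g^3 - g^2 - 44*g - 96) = (g + 4)/(g + 3)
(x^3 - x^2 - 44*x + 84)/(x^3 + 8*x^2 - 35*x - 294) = (x - 2)/(x + 7)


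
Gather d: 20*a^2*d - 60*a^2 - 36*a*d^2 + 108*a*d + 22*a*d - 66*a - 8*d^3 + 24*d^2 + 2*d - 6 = -60*a^2 - 66*a - 8*d^3 + d^2*(24 - 36*a) + d*(20*a^2 + 130*a + 2) - 6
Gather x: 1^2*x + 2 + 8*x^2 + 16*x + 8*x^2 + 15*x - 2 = 16*x^2 + 32*x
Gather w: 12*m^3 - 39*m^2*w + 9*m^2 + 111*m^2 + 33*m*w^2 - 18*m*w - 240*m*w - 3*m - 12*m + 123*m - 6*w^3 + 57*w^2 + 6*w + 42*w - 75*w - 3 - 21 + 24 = 12*m^3 + 120*m^2 + 108*m - 6*w^3 + w^2*(33*m + 57) + w*(-39*m^2 - 258*m - 27)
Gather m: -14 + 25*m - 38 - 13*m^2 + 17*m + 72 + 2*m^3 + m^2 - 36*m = 2*m^3 - 12*m^2 + 6*m + 20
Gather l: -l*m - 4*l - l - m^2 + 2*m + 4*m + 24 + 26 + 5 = l*(-m - 5) - m^2 + 6*m + 55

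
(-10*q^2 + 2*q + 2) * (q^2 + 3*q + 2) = -10*q^4 - 28*q^3 - 12*q^2 + 10*q + 4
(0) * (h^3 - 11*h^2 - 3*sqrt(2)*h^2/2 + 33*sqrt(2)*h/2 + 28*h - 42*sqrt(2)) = 0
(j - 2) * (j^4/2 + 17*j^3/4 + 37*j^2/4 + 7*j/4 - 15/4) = j^5/2 + 13*j^4/4 + 3*j^3/4 - 67*j^2/4 - 29*j/4 + 15/2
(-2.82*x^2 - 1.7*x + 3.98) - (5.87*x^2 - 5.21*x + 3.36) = -8.69*x^2 + 3.51*x + 0.62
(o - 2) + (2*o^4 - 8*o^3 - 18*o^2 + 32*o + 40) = 2*o^4 - 8*o^3 - 18*o^2 + 33*o + 38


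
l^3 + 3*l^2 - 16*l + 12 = (l - 2)*(l - 1)*(l + 6)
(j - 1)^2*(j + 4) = j^3 + 2*j^2 - 7*j + 4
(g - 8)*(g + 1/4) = g^2 - 31*g/4 - 2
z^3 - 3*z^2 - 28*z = z*(z - 7)*(z + 4)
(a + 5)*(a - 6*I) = a^2 + 5*a - 6*I*a - 30*I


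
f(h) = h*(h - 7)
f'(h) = 2*h - 7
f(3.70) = -12.21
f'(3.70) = 0.40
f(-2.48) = 23.51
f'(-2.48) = -11.96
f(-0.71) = 5.47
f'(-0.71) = -8.42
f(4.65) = -10.93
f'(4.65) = 2.30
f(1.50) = -8.25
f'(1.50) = -4.00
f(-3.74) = 40.17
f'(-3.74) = -14.48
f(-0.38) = 2.80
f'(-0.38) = -7.76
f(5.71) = -7.37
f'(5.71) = 4.42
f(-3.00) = 30.00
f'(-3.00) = -13.00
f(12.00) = 60.00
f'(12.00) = 17.00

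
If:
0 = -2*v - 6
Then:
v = -3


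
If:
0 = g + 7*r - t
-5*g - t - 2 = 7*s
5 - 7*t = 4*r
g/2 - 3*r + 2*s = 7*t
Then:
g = -4204/803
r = 631/803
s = 2743/803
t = 213/803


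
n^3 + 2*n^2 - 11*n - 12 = (n - 3)*(n + 1)*(n + 4)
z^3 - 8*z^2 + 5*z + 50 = (z - 5)^2*(z + 2)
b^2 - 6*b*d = b*(b - 6*d)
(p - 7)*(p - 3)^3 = p^4 - 16*p^3 + 90*p^2 - 216*p + 189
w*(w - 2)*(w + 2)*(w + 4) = w^4 + 4*w^3 - 4*w^2 - 16*w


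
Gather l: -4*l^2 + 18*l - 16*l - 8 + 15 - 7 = -4*l^2 + 2*l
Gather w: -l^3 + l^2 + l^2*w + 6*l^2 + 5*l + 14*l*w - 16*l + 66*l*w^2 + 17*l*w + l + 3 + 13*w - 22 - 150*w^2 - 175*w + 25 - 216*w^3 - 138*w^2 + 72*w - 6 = -l^3 + 7*l^2 - 10*l - 216*w^3 + w^2*(66*l - 288) + w*(l^2 + 31*l - 90)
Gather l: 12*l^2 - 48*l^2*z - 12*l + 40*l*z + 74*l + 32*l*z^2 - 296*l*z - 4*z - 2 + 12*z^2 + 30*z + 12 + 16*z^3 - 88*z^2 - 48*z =l^2*(12 - 48*z) + l*(32*z^2 - 256*z + 62) + 16*z^3 - 76*z^2 - 22*z + 10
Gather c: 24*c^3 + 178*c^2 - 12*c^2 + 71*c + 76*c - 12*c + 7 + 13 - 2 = 24*c^3 + 166*c^2 + 135*c + 18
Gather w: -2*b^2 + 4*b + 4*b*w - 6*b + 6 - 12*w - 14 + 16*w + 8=-2*b^2 - 2*b + w*(4*b + 4)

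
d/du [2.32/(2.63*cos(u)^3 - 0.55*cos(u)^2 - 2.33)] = (18.3048*cos(u) - 2.552)*sin(u)*cos(u)/(-2.63*cos(u)^3 + 0.55*cos(u)^2 + 2.33)^2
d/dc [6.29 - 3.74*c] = -3.74000000000000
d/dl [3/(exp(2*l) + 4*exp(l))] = 6*(-exp(l) - 2)*exp(-l)/(exp(l) + 4)^2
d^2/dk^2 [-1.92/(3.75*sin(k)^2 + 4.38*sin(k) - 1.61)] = (108.0*sin(k)^4 + 94.608*sin(k)^3 - 78.797952*sin(k)^2 - 175.676544*sin(k) - 96.852096)/(3.75*sin(k)^2 + 4.38*sin(k) - 1.61)^3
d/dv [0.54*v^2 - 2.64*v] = 1.08*v - 2.64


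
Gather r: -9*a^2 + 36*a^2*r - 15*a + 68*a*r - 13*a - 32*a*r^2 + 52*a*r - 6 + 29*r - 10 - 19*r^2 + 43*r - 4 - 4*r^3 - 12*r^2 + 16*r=-9*a^2 - 28*a - 4*r^3 + r^2*(-32*a - 31) + r*(36*a^2 + 120*a + 88) - 20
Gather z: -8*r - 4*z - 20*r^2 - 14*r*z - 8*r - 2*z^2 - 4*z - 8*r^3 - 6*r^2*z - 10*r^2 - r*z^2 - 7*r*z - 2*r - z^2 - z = -8*r^3 - 30*r^2 - 18*r + z^2*(-r - 3) + z*(-6*r^2 - 21*r - 9)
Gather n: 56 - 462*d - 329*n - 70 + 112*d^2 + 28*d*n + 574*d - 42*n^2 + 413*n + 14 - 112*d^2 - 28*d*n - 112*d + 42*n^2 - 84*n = 0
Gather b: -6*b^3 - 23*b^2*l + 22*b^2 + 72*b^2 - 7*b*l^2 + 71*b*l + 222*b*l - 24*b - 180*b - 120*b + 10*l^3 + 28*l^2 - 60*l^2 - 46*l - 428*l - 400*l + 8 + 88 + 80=-6*b^3 + b^2*(94 - 23*l) + b*(-7*l^2 + 293*l - 324) + 10*l^3 - 32*l^2 - 874*l + 176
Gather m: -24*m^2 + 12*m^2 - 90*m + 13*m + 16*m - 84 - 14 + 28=-12*m^2 - 61*m - 70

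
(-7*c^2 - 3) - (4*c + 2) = -7*c^2 - 4*c - 5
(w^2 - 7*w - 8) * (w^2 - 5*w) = w^4 - 12*w^3 + 27*w^2 + 40*w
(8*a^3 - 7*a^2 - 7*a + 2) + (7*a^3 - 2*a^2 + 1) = 15*a^3 - 9*a^2 - 7*a + 3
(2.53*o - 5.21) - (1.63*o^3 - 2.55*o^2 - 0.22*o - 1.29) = -1.63*o^3 + 2.55*o^2 + 2.75*o - 3.92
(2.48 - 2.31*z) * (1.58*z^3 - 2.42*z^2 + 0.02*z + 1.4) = -3.6498*z^4 + 9.5086*z^3 - 6.0478*z^2 - 3.1844*z + 3.472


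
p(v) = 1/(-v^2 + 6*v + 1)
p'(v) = (2*v - 6)/(-v^2 + 6*v + 1)^2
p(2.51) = 0.10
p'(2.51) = -0.01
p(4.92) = 0.16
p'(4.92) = 0.10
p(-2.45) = -0.05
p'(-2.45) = -0.03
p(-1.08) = -0.15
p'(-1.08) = -0.18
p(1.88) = 0.11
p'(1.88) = -0.03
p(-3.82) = -0.03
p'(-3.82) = -0.01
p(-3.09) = -0.04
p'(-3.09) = -0.02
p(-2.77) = -0.04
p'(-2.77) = -0.02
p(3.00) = 0.10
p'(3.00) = 0.00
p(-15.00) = 0.00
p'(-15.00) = 0.00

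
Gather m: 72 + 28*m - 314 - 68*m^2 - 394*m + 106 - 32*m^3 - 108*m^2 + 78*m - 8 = -32*m^3 - 176*m^2 - 288*m - 144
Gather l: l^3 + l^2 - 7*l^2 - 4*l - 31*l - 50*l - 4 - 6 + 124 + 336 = l^3 - 6*l^2 - 85*l + 450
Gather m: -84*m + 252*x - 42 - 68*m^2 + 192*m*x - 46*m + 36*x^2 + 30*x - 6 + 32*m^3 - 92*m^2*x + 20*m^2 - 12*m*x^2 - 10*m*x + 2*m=32*m^3 + m^2*(-92*x - 48) + m*(-12*x^2 + 182*x - 128) + 36*x^2 + 282*x - 48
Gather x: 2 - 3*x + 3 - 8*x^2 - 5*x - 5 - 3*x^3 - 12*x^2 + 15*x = -3*x^3 - 20*x^2 + 7*x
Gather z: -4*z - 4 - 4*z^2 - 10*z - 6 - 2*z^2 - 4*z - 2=-6*z^2 - 18*z - 12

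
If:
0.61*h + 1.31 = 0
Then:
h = -2.15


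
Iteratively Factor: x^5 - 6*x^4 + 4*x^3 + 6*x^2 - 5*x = (x + 1)*(x^4 - 7*x^3 + 11*x^2 - 5*x) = x*(x + 1)*(x^3 - 7*x^2 + 11*x - 5) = x*(x - 5)*(x + 1)*(x^2 - 2*x + 1) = x*(x - 5)*(x - 1)*(x + 1)*(x - 1)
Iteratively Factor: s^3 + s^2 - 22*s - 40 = (s - 5)*(s^2 + 6*s + 8) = (s - 5)*(s + 2)*(s + 4)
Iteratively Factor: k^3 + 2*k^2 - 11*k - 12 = (k + 1)*(k^2 + k - 12) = (k + 1)*(k + 4)*(k - 3)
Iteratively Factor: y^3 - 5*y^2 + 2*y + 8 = (y + 1)*(y^2 - 6*y + 8) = (y - 2)*(y + 1)*(y - 4)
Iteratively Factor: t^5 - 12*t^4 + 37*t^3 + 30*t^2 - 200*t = (t - 4)*(t^4 - 8*t^3 + 5*t^2 + 50*t) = (t - 4)*(t + 2)*(t^3 - 10*t^2 + 25*t) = t*(t - 4)*(t + 2)*(t^2 - 10*t + 25) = t*(t - 5)*(t - 4)*(t + 2)*(t - 5)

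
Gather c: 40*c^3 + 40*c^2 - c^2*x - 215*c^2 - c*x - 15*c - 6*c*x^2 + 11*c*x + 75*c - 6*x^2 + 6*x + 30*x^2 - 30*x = 40*c^3 + c^2*(-x - 175) + c*(-6*x^2 + 10*x + 60) + 24*x^2 - 24*x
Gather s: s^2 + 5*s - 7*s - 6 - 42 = s^2 - 2*s - 48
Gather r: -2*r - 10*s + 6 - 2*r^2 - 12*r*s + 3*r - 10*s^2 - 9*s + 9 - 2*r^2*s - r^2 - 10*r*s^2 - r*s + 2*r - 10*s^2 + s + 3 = r^2*(-2*s - 3) + r*(-10*s^2 - 13*s + 3) - 20*s^2 - 18*s + 18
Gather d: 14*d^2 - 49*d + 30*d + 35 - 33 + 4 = 14*d^2 - 19*d + 6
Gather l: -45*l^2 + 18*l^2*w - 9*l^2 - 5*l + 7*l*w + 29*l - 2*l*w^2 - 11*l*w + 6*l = l^2*(18*w - 54) + l*(-2*w^2 - 4*w + 30)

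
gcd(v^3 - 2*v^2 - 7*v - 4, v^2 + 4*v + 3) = v + 1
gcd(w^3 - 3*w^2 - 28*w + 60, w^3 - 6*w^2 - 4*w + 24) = w^2 - 8*w + 12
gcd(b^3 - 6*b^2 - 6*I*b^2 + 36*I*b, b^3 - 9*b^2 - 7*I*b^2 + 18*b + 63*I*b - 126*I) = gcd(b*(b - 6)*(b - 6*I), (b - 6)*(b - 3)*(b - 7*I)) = b - 6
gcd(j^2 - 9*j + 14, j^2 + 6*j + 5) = 1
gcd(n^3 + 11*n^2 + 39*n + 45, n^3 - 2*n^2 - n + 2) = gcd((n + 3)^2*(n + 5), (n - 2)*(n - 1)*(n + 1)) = 1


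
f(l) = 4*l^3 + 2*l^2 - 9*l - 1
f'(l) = 12*l^2 + 4*l - 9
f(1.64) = 7.26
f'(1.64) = 29.84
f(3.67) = 190.63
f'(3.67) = 167.31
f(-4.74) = -339.39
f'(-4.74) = 241.65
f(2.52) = 53.03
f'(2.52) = 77.28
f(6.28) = 1012.05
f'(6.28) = 489.38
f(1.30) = -0.53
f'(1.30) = 16.48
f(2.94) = 91.48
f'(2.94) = 106.48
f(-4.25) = -233.69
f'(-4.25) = 190.75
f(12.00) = 7091.00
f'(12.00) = 1767.00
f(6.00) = 881.00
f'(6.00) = 447.00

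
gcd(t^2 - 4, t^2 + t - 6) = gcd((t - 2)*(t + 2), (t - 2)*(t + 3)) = t - 2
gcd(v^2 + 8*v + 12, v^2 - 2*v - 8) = v + 2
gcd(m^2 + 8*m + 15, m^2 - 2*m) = 1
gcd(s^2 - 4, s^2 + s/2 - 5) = s - 2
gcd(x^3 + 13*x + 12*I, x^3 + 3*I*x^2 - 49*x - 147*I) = x + 3*I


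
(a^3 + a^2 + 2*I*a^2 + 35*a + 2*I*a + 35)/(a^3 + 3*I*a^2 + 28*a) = (a^2 + a*(1 - 5*I) - 5*I)/(a*(a - 4*I))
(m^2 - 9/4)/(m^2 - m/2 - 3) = (m - 3/2)/(m - 2)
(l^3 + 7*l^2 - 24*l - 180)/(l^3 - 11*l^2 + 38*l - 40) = (l^2 + 12*l + 36)/(l^2 - 6*l + 8)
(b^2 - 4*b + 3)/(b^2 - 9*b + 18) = (b - 1)/(b - 6)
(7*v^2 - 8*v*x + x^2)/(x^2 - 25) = (7*v^2 - 8*v*x + x^2)/(x^2 - 25)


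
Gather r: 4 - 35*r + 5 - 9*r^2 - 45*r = -9*r^2 - 80*r + 9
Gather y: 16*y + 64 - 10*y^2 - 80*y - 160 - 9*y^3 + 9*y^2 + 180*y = -9*y^3 - y^2 + 116*y - 96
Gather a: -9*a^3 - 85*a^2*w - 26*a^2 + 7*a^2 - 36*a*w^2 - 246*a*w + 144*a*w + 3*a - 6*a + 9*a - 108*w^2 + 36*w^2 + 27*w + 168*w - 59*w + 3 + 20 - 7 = -9*a^3 + a^2*(-85*w - 19) + a*(-36*w^2 - 102*w + 6) - 72*w^2 + 136*w + 16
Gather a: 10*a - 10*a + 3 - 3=0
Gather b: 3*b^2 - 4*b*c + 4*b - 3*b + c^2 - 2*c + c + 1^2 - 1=3*b^2 + b*(1 - 4*c) + c^2 - c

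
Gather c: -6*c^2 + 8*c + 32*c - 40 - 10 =-6*c^2 + 40*c - 50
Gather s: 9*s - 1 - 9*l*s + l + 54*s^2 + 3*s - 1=l + 54*s^2 + s*(12 - 9*l) - 2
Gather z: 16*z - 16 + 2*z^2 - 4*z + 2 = 2*z^2 + 12*z - 14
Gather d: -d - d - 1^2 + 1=-2*d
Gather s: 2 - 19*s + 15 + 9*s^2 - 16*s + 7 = 9*s^2 - 35*s + 24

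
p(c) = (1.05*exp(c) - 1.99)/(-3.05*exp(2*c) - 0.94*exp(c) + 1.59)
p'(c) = (1.05*exp(c) - 1.99)*(6.1*exp(2*c) + 0.94*exp(c))/(-3.05*exp(2*c) - 0.94*exp(c) + 1.59)^2 + 1.05*exp(c)/(-3.05*exp(2*c) - 0.94*exp(c) + 1.59)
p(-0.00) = 0.39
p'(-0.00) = -1.59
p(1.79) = -0.04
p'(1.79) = 0.02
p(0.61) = 0.01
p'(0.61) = -0.20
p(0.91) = -0.03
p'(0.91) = -0.07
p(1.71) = -0.04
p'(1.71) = 0.02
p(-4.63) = -1.25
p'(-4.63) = -0.00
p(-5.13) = -1.25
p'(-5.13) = -0.00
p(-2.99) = -1.26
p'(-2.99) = -0.02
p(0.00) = 0.39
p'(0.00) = -1.59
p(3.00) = -0.02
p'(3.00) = 0.01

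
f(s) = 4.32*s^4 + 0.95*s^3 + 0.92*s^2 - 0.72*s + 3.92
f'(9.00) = 12843.81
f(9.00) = 29108.03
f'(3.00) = 497.01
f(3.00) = 385.61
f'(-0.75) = -7.79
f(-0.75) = 5.94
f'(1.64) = 86.18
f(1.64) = 40.65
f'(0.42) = 1.84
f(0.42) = 3.98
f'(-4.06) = -1117.65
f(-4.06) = 1132.21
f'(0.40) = 1.58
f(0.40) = 3.95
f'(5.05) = 2306.70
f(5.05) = 2955.73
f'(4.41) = 1544.86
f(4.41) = 1734.06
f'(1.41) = 55.98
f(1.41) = 24.47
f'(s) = 17.28*s^3 + 2.85*s^2 + 1.84*s - 0.72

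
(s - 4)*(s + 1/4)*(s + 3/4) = s^3 - 3*s^2 - 61*s/16 - 3/4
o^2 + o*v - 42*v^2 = (o - 6*v)*(o + 7*v)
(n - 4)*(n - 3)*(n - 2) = n^3 - 9*n^2 + 26*n - 24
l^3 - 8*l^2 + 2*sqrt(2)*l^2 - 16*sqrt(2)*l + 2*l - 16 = (l - 8)*(l + sqrt(2))^2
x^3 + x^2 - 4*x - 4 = (x - 2)*(x + 1)*(x + 2)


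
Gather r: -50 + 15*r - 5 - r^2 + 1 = -r^2 + 15*r - 54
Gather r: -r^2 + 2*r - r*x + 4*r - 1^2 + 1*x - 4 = -r^2 + r*(6 - x) + x - 5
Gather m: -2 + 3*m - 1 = 3*m - 3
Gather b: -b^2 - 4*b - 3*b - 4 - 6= -b^2 - 7*b - 10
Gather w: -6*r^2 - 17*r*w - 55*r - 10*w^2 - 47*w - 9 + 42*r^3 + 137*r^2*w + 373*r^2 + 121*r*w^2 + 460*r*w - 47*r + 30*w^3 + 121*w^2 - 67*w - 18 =42*r^3 + 367*r^2 - 102*r + 30*w^3 + w^2*(121*r + 111) + w*(137*r^2 + 443*r - 114) - 27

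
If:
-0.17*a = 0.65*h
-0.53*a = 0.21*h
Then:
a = 0.00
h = 0.00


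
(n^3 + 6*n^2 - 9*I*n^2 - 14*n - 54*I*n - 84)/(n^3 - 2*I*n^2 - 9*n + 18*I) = (n^2 + n*(6 - 7*I) - 42*I)/(n^2 - 9)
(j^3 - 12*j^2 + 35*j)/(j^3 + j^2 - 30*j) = (j - 7)/(j + 6)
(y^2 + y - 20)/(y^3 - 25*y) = (y - 4)/(y*(y - 5))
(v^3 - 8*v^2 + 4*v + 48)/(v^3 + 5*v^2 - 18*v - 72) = (v^2 - 4*v - 12)/(v^2 + 9*v + 18)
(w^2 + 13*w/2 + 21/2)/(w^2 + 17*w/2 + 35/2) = (w + 3)/(w + 5)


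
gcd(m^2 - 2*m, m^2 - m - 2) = m - 2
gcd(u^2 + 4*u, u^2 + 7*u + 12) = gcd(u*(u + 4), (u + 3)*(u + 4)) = u + 4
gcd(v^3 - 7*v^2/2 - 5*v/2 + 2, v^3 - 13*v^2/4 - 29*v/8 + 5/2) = v^2 - 9*v/2 + 2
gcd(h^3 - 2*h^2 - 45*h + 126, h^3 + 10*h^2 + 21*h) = h + 7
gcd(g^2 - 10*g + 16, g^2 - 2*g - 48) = g - 8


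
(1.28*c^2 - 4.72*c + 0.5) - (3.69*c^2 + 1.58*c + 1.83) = -2.41*c^2 - 6.3*c - 1.33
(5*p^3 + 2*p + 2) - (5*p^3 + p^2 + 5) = -p^2 + 2*p - 3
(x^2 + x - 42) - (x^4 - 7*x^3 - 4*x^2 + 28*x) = -x^4 + 7*x^3 + 5*x^2 - 27*x - 42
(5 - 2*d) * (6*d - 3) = -12*d^2 + 36*d - 15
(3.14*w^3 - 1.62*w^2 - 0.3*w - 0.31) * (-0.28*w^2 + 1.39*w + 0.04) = -0.8792*w^5 + 4.8182*w^4 - 2.0422*w^3 - 0.395*w^2 - 0.4429*w - 0.0124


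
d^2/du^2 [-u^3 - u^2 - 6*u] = -6*u - 2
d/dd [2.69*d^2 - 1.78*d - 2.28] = 5.38*d - 1.78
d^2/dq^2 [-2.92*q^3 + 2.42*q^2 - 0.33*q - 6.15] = 4.84 - 17.52*q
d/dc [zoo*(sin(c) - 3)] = zoo*cos(c)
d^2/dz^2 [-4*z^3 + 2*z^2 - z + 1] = 4 - 24*z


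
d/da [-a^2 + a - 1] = 1 - 2*a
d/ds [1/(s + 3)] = -1/(s + 3)^2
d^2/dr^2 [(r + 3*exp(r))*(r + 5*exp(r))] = 8*r*exp(r) + 60*exp(2*r) + 16*exp(r) + 2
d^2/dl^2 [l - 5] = 0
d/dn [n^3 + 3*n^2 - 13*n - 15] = 3*n^2 + 6*n - 13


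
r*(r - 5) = r^2 - 5*r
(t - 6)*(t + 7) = t^2 + t - 42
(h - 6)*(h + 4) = h^2 - 2*h - 24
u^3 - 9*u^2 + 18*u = u*(u - 6)*(u - 3)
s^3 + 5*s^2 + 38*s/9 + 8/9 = (s + 1/3)*(s + 2/3)*(s + 4)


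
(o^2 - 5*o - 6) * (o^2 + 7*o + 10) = o^4 + 2*o^3 - 31*o^2 - 92*o - 60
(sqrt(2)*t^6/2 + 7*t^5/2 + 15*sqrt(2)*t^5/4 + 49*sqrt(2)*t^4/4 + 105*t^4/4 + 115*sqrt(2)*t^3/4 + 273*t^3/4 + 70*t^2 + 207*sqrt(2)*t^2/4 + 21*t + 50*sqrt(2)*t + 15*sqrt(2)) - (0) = sqrt(2)*t^6/2 + 7*t^5/2 + 15*sqrt(2)*t^5/4 + 49*sqrt(2)*t^4/4 + 105*t^4/4 + 115*sqrt(2)*t^3/4 + 273*t^3/4 + 70*t^2 + 207*sqrt(2)*t^2/4 + 21*t + 50*sqrt(2)*t + 15*sqrt(2)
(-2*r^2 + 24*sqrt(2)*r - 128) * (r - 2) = -2*r^3 + 4*r^2 + 24*sqrt(2)*r^2 - 128*r - 48*sqrt(2)*r + 256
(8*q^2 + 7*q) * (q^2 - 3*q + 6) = 8*q^4 - 17*q^3 + 27*q^2 + 42*q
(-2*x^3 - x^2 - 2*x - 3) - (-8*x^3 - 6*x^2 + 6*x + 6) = 6*x^3 + 5*x^2 - 8*x - 9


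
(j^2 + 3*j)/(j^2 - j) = (j + 3)/(j - 1)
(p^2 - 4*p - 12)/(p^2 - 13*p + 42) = (p + 2)/(p - 7)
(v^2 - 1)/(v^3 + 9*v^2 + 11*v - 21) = (v + 1)/(v^2 + 10*v + 21)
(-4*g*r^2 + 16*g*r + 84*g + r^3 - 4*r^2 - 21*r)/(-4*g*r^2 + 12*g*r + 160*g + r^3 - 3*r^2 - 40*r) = (r^2 - 4*r - 21)/(r^2 - 3*r - 40)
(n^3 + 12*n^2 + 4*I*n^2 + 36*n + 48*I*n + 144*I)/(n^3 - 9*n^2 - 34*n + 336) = (n^2 + n*(6 + 4*I) + 24*I)/(n^2 - 15*n + 56)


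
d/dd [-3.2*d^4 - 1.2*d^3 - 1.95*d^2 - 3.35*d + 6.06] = -12.8*d^3 - 3.6*d^2 - 3.9*d - 3.35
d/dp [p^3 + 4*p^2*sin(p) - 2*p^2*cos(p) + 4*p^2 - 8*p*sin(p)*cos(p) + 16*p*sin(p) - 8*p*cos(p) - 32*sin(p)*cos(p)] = 2*p^2*sin(p) + 4*p^2*cos(p) + 3*p^2 + 16*p*sin(p) + 12*p*cos(p) - 8*p*cos(2*p) + 8*p + 16*sin(p) - 4*sin(2*p) - 8*cos(p) - 32*cos(2*p)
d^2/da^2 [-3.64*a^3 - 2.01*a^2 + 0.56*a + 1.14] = -21.84*a - 4.02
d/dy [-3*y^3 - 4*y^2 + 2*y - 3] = -9*y^2 - 8*y + 2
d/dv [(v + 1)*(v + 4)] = 2*v + 5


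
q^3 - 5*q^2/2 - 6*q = q*(q - 4)*(q + 3/2)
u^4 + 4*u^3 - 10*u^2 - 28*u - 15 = (u - 3)*(u + 1)^2*(u + 5)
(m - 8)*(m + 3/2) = m^2 - 13*m/2 - 12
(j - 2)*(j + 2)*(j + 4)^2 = j^4 + 8*j^3 + 12*j^2 - 32*j - 64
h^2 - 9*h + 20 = (h - 5)*(h - 4)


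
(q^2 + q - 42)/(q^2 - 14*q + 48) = (q + 7)/(q - 8)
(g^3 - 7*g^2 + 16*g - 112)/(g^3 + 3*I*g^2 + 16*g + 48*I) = (g - 7)/(g + 3*I)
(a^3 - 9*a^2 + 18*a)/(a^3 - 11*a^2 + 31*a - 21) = a*(a - 6)/(a^2 - 8*a + 7)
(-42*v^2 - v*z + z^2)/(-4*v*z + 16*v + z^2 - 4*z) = (42*v^2 + v*z - z^2)/(4*v*z - 16*v - z^2 + 4*z)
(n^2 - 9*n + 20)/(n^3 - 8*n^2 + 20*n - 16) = (n - 5)/(n^2 - 4*n + 4)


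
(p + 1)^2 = p^2 + 2*p + 1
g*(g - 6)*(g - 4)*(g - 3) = g^4 - 13*g^3 + 54*g^2 - 72*g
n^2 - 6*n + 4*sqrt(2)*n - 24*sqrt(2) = (n - 6)*(n + 4*sqrt(2))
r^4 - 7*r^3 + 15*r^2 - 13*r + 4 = (r - 4)*(r - 1)^3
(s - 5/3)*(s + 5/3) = s^2 - 25/9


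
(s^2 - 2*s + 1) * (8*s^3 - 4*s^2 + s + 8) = 8*s^5 - 20*s^4 + 17*s^3 + 2*s^2 - 15*s + 8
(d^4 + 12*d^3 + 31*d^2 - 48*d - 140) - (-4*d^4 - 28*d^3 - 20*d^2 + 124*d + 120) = 5*d^4 + 40*d^3 + 51*d^2 - 172*d - 260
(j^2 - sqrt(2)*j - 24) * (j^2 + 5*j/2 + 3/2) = j^4 - sqrt(2)*j^3 + 5*j^3/2 - 45*j^2/2 - 5*sqrt(2)*j^2/2 - 60*j - 3*sqrt(2)*j/2 - 36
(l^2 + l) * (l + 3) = l^3 + 4*l^2 + 3*l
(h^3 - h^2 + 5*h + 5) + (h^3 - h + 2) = 2*h^3 - h^2 + 4*h + 7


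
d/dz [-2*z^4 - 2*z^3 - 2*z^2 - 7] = 2*z*(-4*z^2 - 3*z - 2)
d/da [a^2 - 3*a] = 2*a - 3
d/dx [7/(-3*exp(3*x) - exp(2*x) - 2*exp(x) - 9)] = (63*exp(2*x) + 14*exp(x) + 14)*exp(x)/(3*exp(3*x) + exp(2*x) + 2*exp(x) + 9)^2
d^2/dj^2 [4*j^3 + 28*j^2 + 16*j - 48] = 24*j + 56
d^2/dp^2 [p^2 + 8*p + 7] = 2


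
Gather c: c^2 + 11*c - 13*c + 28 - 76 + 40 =c^2 - 2*c - 8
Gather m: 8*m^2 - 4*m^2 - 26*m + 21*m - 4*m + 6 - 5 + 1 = 4*m^2 - 9*m + 2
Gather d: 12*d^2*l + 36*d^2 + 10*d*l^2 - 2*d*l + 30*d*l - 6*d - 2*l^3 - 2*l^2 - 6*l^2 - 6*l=d^2*(12*l + 36) + d*(10*l^2 + 28*l - 6) - 2*l^3 - 8*l^2 - 6*l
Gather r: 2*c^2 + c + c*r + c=2*c^2 + c*r + 2*c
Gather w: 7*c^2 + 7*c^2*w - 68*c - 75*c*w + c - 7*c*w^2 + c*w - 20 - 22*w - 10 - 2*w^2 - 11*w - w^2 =7*c^2 - 67*c + w^2*(-7*c - 3) + w*(7*c^2 - 74*c - 33) - 30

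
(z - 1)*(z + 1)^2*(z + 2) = z^4 + 3*z^3 + z^2 - 3*z - 2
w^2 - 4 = (w - 2)*(w + 2)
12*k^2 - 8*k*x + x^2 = (-6*k + x)*(-2*k + x)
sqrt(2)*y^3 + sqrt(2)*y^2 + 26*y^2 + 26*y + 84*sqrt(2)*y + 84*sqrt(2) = (y + 6*sqrt(2))*(y + 7*sqrt(2))*(sqrt(2)*y + sqrt(2))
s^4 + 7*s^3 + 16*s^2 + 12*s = s*(s + 2)^2*(s + 3)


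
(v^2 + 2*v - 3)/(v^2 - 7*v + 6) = (v + 3)/(v - 6)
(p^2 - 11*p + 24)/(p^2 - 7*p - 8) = (p - 3)/(p + 1)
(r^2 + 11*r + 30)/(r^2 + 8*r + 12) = (r + 5)/(r + 2)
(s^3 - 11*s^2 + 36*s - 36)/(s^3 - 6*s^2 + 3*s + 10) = (s^2 - 9*s + 18)/(s^2 - 4*s - 5)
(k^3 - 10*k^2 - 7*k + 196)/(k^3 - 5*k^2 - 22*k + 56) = (k - 7)/(k - 2)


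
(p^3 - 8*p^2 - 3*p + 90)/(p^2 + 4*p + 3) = (p^2 - 11*p + 30)/(p + 1)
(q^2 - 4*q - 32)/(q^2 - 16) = (q - 8)/(q - 4)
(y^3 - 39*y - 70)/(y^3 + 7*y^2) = (y^3 - 39*y - 70)/(y^2*(y + 7))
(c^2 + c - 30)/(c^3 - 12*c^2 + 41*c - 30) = (c + 6)/(c^2 - 7*c + 6)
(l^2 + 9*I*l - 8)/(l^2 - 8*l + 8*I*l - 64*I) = (l + I)/(l - 8)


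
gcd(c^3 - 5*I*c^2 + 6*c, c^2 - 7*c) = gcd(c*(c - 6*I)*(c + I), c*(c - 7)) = c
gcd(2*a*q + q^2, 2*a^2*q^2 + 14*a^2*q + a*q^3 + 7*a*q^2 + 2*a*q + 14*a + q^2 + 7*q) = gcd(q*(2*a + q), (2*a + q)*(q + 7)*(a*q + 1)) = 2*a + q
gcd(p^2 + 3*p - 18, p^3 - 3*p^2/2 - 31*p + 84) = p + 6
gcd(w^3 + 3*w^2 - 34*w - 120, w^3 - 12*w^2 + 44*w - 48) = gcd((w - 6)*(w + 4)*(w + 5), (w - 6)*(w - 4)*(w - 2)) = w - 6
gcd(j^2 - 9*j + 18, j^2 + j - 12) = j - 3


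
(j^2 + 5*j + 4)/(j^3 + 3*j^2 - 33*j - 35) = (j + 4)/(j^2 + 2*j - 35)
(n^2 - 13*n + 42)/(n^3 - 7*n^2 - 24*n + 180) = (n - 7)/(n^2 - n - 30)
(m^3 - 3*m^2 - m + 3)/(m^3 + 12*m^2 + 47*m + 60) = (m^3 - 3*m^2 - m + 3)/(m^3 + 12*m^2 + 47*m + 60)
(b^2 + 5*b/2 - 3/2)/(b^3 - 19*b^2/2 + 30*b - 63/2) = (2*b^2 + 5*b - 3)/(2*b^3 - 19*b^2 + 60*b - 63)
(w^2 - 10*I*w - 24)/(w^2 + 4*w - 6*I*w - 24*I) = (w - 4*I)/(w + 4)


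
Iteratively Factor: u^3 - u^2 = (u)*(u^2 - u) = u*(u - 1)*(u)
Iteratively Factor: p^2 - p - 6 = (p - 3)*(p + 2)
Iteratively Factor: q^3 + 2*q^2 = (q)*(q^2 + 2*q) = q*(q + 2)*(q)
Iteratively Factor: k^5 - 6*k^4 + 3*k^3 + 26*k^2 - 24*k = (k)*(k^4 - 6*k^3 + 3*k^2 + 26*k - 24) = k*(k - 3)*(k^3 - 3*k^2 - 6*k + 8) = k*(k - 3)*(k + 2)*(k^2 - 5*k + 4) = k*(k - 4)*(k - 3)*(k + 2)*(k - 1)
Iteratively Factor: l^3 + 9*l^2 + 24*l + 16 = (l + 1)*(l^2 + 8*l + 16) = (l + 1)*(l + 4)*(l + 4)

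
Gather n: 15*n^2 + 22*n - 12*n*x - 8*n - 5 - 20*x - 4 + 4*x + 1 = 15*n^2 + n*(14 - 12*x) - 16*x - 8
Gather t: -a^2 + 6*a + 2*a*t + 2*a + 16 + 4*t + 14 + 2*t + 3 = -a^2 + 8*a + t*(2*a + 6) + 33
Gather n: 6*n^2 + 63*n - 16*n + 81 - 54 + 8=6*n^2 + 47*n + 35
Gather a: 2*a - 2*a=0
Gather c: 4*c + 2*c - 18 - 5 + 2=6*c - 21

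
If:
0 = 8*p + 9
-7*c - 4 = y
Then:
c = -y/7 - 4/7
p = -9/8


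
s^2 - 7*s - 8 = (s - 8)*(s + 1)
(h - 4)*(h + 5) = h^2 + h - 20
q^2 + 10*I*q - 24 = (q + 4*I)*(q + 6*I)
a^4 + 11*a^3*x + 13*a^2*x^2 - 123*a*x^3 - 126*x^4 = (a - 3*x)*(a + x)*(a + 6*x)*(a + 7*x)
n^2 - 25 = (n - 5)*(n + 5)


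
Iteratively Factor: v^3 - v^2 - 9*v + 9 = (v - 3)*(v^2 + 2*v - 3) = (v - 3)*(v + 3)*(v - 1)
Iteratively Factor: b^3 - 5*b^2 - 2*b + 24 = (b - 4)*(b^2 - b - 6) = (b - 4)*(b + 2)*(b - 3)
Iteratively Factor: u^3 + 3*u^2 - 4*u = (u)*(u^2 + 3*u - 4) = u*(u + 4)*(u - 1)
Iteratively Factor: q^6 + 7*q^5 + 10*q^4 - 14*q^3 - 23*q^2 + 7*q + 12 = (q - 1)*(q^5 + 8*q^4 + 18*q^3 + 4*q^2 - 19*q - 12) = (q - 1)*(q + 3)*(q^4 + 5*q^3 + 3*q^2 - 5*q - 4) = (q - 1)^2*(q + 3)*(q^3 + 6*q^2 + 9*q + 4) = (q - 1)^2*(q + 1)*(q + 3)*(q^2 + 5*q + 4) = (q - 1)^2*(q + 1)^2*(q + 3)*(q + 4)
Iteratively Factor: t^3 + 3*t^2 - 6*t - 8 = (t + 1)*(t^2 + 2*t - 8) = (t + 1)*(t + 4)*(t - 2)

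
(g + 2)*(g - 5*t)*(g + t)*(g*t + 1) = g^4*t - 4*g^3*t^2 + 2*g^3*t + g^3 - 5*g^2*t^3 - 8*g^2*t^2 - 4*g^2*t + 2*g^2 - 10*g*t^3 - 5*g*t^2 - 8*g*t - 10*t^2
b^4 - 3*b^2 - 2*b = b*(b - 2)*(b + 1)^2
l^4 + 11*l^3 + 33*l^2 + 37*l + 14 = (l + 1)^2*(l + 2)*(l + 7)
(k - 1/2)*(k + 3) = k^2 + 5*k/2 - 3/2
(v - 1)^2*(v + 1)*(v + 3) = v^4 + 2*v^3 - 4*v^2 - 2*v + 3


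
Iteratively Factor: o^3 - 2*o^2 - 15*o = (o + 3)*(o^2 - 5*o) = o*(o + 3)*(o - 5)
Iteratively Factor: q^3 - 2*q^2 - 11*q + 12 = (q - 4)*(q^2 + 2*q - 3) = (q - 4)*(q - 1)*(q + 3)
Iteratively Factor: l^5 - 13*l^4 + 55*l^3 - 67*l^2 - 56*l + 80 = (l + 1)*(l^4 - 14*l^3 + 69*l^2 - 136*l + 80) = (l - 5)*(l + 1)*(l^3 - 9*l^2 + 24*l - 16) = (l - 5)*(l - 1)*(l + 1)*(l^2 - 8*l + 16) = (l - 5)*(l - 4)*(l - 1)*(l + 1)*(l - 4)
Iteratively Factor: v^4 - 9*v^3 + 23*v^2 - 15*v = (v)*(v^3 - 9*v^2 + 23*v - 15) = v*(v - 1)*(v^2 - 8*v + 15) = v*(v - 5)*(v - 1)*(v - 3)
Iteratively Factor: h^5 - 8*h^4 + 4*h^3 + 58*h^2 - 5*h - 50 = (h - 5)*(h^4 - 3*h^3 - 11*h^2 + 3*h + 10) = (h - 5)*(h + 1)*(h^3 - 4*h^2 - 7*h + 10) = (h - 5)^2*(h + 1)*(h^2 + h - 2) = (h - 5)^2*(h + 1)*(h + 2)*(h - 1)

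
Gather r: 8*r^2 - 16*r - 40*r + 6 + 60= 8*r^2 - 56*r + 66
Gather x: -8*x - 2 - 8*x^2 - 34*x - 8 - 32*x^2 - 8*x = -40*x^2 - 50*x - 10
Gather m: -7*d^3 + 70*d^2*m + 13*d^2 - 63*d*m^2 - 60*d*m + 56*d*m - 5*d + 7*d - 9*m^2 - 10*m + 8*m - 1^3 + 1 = -7*d^3 + 13*d^2 + 2*d + m^2*(-63*d - 9) + m*(70*d^2 - 4*d - 2)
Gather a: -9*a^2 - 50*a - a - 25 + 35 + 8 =-9*a^2 - 51*a + 18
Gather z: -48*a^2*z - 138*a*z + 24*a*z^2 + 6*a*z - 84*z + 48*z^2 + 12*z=z^2*(24*a + 48) + z*(-48*a^2 - 132*a - 72)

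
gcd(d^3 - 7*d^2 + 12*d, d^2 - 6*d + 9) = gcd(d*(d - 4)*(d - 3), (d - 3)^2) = d - 3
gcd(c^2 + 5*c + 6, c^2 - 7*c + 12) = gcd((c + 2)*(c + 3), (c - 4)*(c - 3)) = 1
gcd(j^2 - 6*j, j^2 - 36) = j - 6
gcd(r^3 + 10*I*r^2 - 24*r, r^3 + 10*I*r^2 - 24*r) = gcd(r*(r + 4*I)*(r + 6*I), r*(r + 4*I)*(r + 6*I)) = r^3 + 10*I*r^2 - 24*r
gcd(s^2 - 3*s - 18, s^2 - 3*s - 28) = 1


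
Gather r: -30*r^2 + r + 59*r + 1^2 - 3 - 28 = -30*r^2 + 60*r - 30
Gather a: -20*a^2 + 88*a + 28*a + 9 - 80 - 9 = -20*a^2 + 116*a - 80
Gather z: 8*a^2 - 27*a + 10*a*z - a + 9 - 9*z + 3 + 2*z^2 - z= 8*a^2 - 28*a + 2*z^2 + z*(10*a - 10) + 12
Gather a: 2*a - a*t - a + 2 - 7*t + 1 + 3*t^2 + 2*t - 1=a*(1 - t) + 3*t^2 - 5*t + 2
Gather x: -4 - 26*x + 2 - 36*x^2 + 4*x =-36*x^2 - 22*x - 2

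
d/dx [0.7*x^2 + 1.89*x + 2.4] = 1.4*x + 1.89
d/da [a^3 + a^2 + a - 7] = 3*a^2 + 2*a + 1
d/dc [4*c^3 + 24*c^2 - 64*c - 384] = 12*c^2 + 48*c - 64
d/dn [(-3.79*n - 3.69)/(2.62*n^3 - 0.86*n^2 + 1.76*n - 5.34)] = (19.8596*n^3 + 25.744*n^2 - 6.3468*n + 26.733)/(6.8644*n^6 - 4.5064*n^5 + 9.962*n^4 - 31.0088*n^3 + 12.2824*n^2 - 18.7968*n + 28.5156)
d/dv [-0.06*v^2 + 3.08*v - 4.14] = 3.08 - 0.12*v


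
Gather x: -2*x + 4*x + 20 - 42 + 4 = 2*x - 18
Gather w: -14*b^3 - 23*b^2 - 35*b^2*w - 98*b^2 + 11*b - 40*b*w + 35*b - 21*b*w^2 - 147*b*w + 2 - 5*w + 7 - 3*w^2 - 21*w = -14*b^3 - 121*b^2 + 46*b + w^2*(-21*b - 3) + w*(-35*b^2 - 187*b - 26) + 9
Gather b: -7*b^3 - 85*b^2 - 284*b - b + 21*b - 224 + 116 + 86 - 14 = -7*b^3 - 85*b^2 - 264*b - 36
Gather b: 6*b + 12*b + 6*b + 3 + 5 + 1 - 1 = 24*b + 8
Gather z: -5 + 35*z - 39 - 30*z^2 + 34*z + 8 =-30*z^2 + 69*z - 36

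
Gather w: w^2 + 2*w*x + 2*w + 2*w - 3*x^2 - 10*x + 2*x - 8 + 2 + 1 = w^2 + w*(2*x + 4) - 3*x^2 - 8*x - 5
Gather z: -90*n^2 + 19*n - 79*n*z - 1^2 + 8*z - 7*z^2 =-90*n^2 + 19*n - 7*z^2 + z*(8 - 79*n) - 1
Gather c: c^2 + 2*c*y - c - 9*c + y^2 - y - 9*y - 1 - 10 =c^2 + c*(2*y - 10) + y^2 - 10*y - 11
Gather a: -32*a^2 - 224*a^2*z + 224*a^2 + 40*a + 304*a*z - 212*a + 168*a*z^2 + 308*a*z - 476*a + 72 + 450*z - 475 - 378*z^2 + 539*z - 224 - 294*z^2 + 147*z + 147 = a^2*(192 - 224*z) + a*(168*z^2 + 612*z - 648) - 672*z^2 + 1136*z - 480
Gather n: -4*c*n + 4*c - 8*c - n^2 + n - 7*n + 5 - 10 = -4*c - n^2 + n*(-4*c - 6) - 5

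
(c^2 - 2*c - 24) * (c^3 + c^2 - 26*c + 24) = c^5 - c^4 - 52*c^3 + 52*c^2 + 576*c - 576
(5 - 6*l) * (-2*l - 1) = 12*l^2 - 4*l - 5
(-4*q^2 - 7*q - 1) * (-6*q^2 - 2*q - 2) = 24*q^4 + 50*q^3 + 28*q^2 + 16*q + 2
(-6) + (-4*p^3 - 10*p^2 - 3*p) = -4*p^3 - 10*p^2 - 3*p - 6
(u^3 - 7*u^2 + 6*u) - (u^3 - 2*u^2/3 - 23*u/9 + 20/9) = -19*u^2/3 + 77*u/9 - 20/9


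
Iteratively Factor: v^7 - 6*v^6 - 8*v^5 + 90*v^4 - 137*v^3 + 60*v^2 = (v)*(v^6 - 6*v^5 - 8*v^4 + 90*v^3 - 137*v^2 + 60*v) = v*(v - 1)*(v^5 - 5*v^4 - 13*v^3 + 77*v^2 - 60*v) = v*(v - 1)*(v + 4)*(v^4 - 9*v^3 + 23*v^2 - 15*v) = v*(v - 3)*(v - 1)*(v + 4)*(v^3 - 6*v^2 + 5*v) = v*(v - 5)*(v - 3)*(v - 1)*(v + 4)*(v^2 - v) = v^2*(v - 5)*(v - 3)*(v - 1)*(v + 4)*(v - 1)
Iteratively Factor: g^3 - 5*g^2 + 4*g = (g)*(g^2 - 5*g + 4) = g*(g - 4)*(g - 1)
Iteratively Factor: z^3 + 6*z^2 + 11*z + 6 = (z + 2)*(z^2 + 4*z + 3) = (z + 1)*(z + 2)*(z + 3)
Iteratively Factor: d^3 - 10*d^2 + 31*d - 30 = (d - 2)*(d^2 - 8*d + 15) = (d - 5)*(d - 2)*(d - 3)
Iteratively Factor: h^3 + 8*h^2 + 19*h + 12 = (h + 4)*(h^2 + 4*h + 3) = (h + 3)*(h + 4)*(h + 1)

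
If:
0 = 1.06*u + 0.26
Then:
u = -0.25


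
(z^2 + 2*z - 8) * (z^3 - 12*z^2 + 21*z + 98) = z^5 - 10*z^4 - 11*z^3 + 236*z^2 + 28*z - 784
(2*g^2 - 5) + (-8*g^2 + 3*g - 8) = -6*g^2 + 3*g - 13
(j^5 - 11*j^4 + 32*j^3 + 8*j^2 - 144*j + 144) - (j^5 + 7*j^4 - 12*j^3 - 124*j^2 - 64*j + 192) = -18*j^4 + 44*j^3 + 132*j^2 - 80*j - 48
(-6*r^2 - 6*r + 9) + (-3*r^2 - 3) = -9*r^2 - 6*r + 6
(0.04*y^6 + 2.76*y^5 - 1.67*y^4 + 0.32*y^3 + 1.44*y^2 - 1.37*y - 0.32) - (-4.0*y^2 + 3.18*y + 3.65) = 0.04*y^6 + 2.76*y^5 - 1.67*y^4 + 0.32*y^3 + 5.44*y^2 - 4.55*y - 3.97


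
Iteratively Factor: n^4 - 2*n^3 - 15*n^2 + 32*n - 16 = (n - 4)*(n^3 + 2*n^2 - 7*n + 4) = (n - 4)*(n - 1)*(n^2 + 3*n - 4) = (n - 4)*(n - 1)^2*(n + 4)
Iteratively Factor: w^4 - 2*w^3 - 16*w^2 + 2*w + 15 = (w + 3)*(w^3 - 5*w^2 - w + 5) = (w - 5)*(w + 3)*(w^2 - 1) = (w - 5)*(w + 1)*(w + 3)*(w - 1)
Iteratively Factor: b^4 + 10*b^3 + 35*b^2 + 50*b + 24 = (b + 2)*(b^3 + 8*b^2 + 19*b + 12) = (b + 2)*(b + 4)*(b^2 + 4*b + 3) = (b + 1)*(b + 2)*(b + 4)*(b + 3)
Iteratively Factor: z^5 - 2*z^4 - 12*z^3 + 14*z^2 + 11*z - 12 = (z - 1)*(z^4 - z^3 - 13*z^2 + z + 12) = (z - 1)*(z + 1)*(z^3 - 2*z^2 - 11*z + 12) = (z - 1)*(z + 1)*(z + 3)*(z^2 - 5*z + 4) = (z - 1)^2*(z + 1)*(z + 3)*(z - 4)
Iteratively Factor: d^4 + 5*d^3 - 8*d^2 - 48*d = (d - 3)*(d^3 + 8*d^2 + 16*d) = (d - 3)*(d + 4)*(d^2 + 4*d) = d*(d - 3)*(d + 4)*(d + 4)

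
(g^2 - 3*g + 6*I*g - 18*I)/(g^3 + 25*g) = (g^2 + g*(-3 + 6*I) - 18*I)/(g^3 + 25*g)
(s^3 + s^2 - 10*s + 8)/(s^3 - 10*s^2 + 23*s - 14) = (s + 4)/(s - 7)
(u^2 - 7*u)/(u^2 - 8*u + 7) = u/(u - 1)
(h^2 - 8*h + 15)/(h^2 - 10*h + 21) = (h - 5)/(h - 7)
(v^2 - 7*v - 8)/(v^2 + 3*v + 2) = (v - 8)/(v + 2)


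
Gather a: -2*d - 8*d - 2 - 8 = -10*d - 10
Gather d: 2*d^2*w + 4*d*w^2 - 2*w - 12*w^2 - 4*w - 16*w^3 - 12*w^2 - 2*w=2*d^2*w + 4*d*w^2 - 16*w^3 - 24*w^2 - 8*w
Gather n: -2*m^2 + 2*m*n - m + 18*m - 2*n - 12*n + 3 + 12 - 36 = -2*m^2 + 17*m + n*(2*m - 14) - 21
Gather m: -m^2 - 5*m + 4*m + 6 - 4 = -m^2 - m + 2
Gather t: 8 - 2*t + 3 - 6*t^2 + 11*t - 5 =-6*t^2 + 9*t + 6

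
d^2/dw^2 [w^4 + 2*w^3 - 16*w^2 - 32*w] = 12*w^2 + 12*w - 32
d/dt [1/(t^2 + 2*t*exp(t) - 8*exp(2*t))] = 2*(-t*exp(t) - t + 8*exp(2*t) - exp(t))/(t^2 + 2*t*exp(t) - 8*exp(2*t))^2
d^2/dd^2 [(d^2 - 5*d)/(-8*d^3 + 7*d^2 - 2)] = 2*(-64*d^6 + 960*d^5 - 840*d^4 + 357*d^3 - 522*d^2 + 210*d - 4)/(512*d^9 - 1344*d^8 + 1176*d^7 + 41*d^6 - 672*d^5 + 294*d^4 + 96*d^3 - 84*d^2 + 8)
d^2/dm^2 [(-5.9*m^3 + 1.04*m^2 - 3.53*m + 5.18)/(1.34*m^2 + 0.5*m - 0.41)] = (1.4210854715202e-14*m^5 - 3.5527136788005e-15*m^4 - 23.503456*m^3 + 66.492504*m^2 + 3.236568*m + 7.184132)/(2.406104*m^6 + 2.6934*m^5 - 1.203588*m^4 - 1.5232*m^3 + 0.368262*m^2 + 0.25215*m - 0.068921)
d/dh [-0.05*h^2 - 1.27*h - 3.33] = -0.1*h - 1.27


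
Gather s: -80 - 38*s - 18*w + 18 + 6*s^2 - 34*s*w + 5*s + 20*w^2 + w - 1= 6*s^2 + s*(-34*w - 33) + 20*w^2 - 17*w - 63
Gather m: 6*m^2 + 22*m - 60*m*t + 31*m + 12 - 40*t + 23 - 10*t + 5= 6*m^2 + m*(53 - 60*t) - 50*t + 40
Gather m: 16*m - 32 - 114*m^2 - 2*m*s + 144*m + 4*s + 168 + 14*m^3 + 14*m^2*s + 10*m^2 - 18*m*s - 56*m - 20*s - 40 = 14*m^3 + m^2*(14*s - 104) + m*(104 - 20*s) - 16*s + 96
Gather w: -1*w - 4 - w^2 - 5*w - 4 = -w^2 - 6*w - 8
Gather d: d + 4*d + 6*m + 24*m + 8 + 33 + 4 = 5*d + 30*m + 45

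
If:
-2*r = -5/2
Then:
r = 5/4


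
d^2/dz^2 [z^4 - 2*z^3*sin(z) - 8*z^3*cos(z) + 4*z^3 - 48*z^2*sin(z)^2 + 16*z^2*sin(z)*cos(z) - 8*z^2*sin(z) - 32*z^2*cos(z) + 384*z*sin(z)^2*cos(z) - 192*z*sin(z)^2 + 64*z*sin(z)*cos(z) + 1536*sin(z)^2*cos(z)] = 2*z^3*sin(z) + 8*z^3*cos(z) + 56*z^2*sin(z) - 32*z^2*sin(2*z) + 20*z^2*cos(z) - 96*z^2*cos(2*z) + 12*z^2 + 116*z*sin(z) - 320*sqrt(2)*z*sin(2*z + pi/4) - 176*z*cos(z) + 864*z*cos(3*z) + 24*z - 208*sin(z) - 368*sin(2*z) + 576*sin(3*z) - 448*cos(z) + 176*cos(2*z) + 3456*cos(3*z) - 48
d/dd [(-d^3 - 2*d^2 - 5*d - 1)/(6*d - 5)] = (-12*d^3 + 3*d^2 + 20*d + 31)/(36*d^2 - 60*d + 25)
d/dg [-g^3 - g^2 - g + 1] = -3*g^2 - 2*g - 1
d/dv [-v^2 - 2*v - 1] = -2*v - 2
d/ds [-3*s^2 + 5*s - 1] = 5 - 6*s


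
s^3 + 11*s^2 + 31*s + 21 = (s + 1)*(s + 3)*(s + 7)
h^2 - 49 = (h - 7)*(h + 7)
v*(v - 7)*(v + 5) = v^3 - 2*v^2 - 35*v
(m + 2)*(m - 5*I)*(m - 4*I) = m^3 + 2*m^2 - 9*I*m^2 - 20*m - 18*I*m - 40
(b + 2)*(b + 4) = b^2 + 6*b + 8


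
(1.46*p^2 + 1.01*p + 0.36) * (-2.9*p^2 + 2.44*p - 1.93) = -4.234*p^4 + 0.6334*p^3 - 1.3974*p^2 - 1.0709*p - 0.6948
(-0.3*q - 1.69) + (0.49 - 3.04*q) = -3.34*q - 1.2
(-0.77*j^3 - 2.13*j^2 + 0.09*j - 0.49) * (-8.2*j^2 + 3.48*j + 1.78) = 6.314*j^5 + 14.7864*j^4 - 9.521*j^3 + 0.5398*j^2 - 1.545*j - 0.8722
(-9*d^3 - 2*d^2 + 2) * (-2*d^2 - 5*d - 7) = 18*d^5 + 49*d^4 + 73*d^3 + 10*d^2 - 10*d - 14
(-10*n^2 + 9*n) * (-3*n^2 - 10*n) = 30*n^4 + 73*n^3 - 90*n^2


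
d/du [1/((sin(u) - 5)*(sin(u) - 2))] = (7 - 2*sin(u))*cos(u)/((sin(u) - 5)^2*(sin(u) - 2)^2)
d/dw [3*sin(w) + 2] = 3*cos(w)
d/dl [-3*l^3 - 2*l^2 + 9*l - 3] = -9*l^2 - 4*l + 9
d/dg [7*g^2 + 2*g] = 14*g + 2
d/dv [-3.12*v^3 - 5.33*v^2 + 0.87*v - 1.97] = -9.36*v^2 - 10.66*v + 0.87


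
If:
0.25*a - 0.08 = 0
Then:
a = 0.32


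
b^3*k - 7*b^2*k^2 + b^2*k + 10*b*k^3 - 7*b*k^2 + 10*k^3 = (b - 5*k)*(b - 2*k)*(b*k + k)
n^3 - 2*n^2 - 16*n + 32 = (n - 4)*(n - 2)*(n + 4)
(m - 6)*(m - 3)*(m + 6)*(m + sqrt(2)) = m^4 - 3*m^3 + sqrt(2)*m^3 - 36*m^2 - 3*sqrt(2)*m^2 - 36*sqrt(2)*m + 108*m + 108*sqrt(2)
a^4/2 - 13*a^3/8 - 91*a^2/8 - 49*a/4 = a*(a/2 + 1)*(a - 7)*(a + 7/4)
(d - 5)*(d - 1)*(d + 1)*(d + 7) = d^4 + 2*d^3 - 36*d^2 - 2*d + 35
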